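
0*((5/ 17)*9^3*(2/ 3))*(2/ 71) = 0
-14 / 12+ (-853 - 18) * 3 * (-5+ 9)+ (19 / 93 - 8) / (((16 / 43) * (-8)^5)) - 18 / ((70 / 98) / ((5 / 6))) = -510707598905 / 48758784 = -10474.17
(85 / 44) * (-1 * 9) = -17.39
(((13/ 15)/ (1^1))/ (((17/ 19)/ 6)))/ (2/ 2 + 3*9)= 247/ 1190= 0.21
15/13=1.15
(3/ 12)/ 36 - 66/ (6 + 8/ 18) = -42739/ 4176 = -10.23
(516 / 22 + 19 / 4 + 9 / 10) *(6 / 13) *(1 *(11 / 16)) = 19209 / 2080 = 9.24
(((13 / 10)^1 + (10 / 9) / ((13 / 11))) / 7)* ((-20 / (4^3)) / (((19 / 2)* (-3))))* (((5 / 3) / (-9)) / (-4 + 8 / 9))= 13105 / 62741952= 0.00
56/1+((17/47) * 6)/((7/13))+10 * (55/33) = 75700/987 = 76.70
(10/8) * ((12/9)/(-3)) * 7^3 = -1715/9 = -190.56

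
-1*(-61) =61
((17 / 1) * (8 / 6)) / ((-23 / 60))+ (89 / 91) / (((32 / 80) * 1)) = -237285 / 4186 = -56.69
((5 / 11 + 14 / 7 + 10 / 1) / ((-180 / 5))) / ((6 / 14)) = -959 / 1188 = -0.81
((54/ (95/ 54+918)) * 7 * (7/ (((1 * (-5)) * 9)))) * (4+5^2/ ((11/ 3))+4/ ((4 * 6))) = -383670/ 546337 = -0.70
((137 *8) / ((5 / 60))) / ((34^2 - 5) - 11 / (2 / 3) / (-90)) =789120 / 69071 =11.42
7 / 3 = 2.33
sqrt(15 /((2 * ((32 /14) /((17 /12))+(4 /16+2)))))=sqrt(729470) /613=1.39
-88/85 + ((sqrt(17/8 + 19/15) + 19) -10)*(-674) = -515698/85 -337*sqrt(12210)/30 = -7308.31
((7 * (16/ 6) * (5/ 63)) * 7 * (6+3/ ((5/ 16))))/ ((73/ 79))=115024/ 657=175.07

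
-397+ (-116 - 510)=-1023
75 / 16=4.69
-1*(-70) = 70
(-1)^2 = 1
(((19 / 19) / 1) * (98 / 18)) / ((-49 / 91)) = -91 / 9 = -10.11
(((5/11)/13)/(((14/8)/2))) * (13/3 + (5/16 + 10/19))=23585/114114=0.21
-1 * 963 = -963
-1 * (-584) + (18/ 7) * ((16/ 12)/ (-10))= 20428/ 35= 583.66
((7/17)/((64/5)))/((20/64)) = 7/68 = 0.10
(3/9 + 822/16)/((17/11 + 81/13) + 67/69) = 240097/40616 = 5.91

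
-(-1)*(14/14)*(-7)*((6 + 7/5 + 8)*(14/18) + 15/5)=-4718/45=-104.84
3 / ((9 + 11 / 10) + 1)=10 / 37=0.27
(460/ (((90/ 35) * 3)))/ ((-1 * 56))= -115/ 108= -1.06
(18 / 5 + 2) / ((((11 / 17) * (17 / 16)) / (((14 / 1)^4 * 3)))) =51631104 / 55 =938747.35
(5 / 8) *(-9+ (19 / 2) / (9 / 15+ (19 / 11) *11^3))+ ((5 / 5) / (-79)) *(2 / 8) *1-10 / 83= -6931352221 / 1206278176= -5.75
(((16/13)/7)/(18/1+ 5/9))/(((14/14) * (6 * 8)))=3/15197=0.00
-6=-6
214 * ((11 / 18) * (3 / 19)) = 20.65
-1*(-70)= 70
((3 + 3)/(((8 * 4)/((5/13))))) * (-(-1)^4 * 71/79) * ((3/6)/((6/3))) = -1065/65728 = -0.02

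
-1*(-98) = 98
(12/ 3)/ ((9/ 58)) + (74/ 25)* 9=52.42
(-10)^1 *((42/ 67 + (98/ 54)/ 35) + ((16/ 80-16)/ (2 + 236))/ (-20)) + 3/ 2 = -22906421/ 4305420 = -5.32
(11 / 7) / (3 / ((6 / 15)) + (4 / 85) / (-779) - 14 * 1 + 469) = 0.00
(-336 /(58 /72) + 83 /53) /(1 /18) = -7479.67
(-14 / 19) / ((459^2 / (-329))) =4606 / 4002939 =0.00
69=69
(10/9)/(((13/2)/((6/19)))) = 40/741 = 0.05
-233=-233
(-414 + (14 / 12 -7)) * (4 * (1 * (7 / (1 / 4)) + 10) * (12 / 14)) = -54698.29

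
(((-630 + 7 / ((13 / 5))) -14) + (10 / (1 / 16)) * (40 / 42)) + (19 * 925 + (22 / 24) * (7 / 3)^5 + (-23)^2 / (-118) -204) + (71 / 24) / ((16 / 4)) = 16941.73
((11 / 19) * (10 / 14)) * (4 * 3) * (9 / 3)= 14.89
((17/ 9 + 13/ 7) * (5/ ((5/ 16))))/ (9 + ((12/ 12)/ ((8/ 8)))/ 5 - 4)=9440/ 819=11.53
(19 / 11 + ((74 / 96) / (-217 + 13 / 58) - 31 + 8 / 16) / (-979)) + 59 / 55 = 4181835457 / 1477076040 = 2.83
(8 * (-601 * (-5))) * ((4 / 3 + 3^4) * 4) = 23751520 / 3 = 7917173.33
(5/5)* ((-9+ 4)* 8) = -40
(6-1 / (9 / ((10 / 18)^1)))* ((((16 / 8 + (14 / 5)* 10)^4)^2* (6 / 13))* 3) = 5394600000000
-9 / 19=-0.47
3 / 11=0.27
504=504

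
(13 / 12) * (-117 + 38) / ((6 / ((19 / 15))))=-19513 / 1080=-18.07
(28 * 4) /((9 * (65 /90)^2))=4032 /169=23.86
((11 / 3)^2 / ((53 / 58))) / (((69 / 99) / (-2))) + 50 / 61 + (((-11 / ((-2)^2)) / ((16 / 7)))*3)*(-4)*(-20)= -294595159 / 892308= -330.15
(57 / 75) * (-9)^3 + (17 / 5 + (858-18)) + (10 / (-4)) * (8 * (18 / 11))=70574 / 275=256.63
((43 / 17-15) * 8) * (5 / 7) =-8480 / 119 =-71.26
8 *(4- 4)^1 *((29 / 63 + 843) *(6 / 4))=0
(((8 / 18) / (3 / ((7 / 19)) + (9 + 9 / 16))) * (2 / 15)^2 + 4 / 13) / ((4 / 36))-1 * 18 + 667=3780464071 / 5800275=651.77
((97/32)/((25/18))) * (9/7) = 7857/2800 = 2.81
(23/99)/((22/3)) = 23/726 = 0.03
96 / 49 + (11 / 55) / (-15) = 7151 / 3675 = 1.95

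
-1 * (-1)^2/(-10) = 1/10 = 0.10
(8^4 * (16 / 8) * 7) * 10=573440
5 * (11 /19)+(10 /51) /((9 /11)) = 27335 /8721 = 3.13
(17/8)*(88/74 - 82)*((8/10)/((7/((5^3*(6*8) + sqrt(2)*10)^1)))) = -30498000/259 - 50830*sqrt(2)/259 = -118030.44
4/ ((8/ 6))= 3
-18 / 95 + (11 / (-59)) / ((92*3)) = -294157 / 1546980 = -0.19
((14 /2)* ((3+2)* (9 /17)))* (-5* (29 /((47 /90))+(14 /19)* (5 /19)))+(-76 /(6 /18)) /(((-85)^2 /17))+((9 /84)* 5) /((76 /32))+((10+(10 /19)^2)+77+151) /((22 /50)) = -2566123770652 /555245075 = -4621.61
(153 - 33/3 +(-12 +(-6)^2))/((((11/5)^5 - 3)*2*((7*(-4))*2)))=-259375/8493856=-0.03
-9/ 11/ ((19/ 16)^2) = -2304/ 3971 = -0.58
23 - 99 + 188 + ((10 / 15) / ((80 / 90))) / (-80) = 35837 / 320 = 111.99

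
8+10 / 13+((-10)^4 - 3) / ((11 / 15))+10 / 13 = 1950779 / 143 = 13641.81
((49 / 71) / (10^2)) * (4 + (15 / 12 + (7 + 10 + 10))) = 0.22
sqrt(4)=2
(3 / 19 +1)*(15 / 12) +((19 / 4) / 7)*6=734 / 133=5.52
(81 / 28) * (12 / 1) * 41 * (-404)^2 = 1626121008 / 7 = 232303001.14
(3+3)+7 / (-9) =47 / 9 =5.22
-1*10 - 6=-16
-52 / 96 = -13 / 24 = -0.54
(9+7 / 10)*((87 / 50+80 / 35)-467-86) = -5325.05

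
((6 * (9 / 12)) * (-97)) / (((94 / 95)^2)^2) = -71106395625 / 156149792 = -455.37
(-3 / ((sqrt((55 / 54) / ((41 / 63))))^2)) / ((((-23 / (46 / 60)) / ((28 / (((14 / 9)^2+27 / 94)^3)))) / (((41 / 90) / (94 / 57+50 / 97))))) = 170939204716726269 / 9005368438866233500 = 0.02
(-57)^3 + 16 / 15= -2777879 / 15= -185191.93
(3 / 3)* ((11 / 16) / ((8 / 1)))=11 / 128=0.09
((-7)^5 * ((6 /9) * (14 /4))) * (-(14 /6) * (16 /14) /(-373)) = -941192 /3357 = -280.37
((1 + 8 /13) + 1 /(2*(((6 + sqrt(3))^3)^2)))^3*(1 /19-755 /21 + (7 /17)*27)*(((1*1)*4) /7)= -80177561577308095184403071297951 /1343045152299367100651468567166 + 251028417411856671311265490*sqrt(3) /97571656363629233808012673683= -59.69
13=13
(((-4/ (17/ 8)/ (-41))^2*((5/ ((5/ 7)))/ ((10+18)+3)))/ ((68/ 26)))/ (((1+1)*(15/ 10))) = 46592/ 768064029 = 0.00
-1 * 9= -9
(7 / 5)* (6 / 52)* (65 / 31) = 21 / 62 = 0.34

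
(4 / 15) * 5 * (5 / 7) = 20 / 21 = 0.95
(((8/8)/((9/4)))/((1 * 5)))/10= 2/225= 0.01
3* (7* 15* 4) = 1260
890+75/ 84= 24945/ 28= 890.89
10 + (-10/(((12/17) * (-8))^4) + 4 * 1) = 594124987/42467328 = 13.99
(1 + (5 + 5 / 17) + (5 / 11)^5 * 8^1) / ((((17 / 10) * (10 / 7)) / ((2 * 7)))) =1730430786 / 46543739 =37.18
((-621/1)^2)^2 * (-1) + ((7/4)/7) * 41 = -594875923483/4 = -148718980870.75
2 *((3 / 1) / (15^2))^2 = 2 / 5625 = 0.00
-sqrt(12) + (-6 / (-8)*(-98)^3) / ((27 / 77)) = -18117946 / 9 - 2*sqrt(3) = -2013108.58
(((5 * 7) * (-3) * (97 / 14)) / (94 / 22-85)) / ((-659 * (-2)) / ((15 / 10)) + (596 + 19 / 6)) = 16005 / 2624632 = 0.01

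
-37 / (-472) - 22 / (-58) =6265 / 13688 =0.46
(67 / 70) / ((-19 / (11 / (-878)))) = 0.00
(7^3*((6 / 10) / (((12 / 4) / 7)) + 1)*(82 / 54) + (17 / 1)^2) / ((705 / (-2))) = -138514 / 31725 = -4.37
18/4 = 4.50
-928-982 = -1910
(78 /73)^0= 1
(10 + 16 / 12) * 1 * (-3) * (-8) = 272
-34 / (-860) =17 / 430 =0.04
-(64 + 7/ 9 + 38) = -925/ 9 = -102.78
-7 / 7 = -1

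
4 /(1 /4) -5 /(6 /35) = -79 /6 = -13.17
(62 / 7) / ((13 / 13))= 62 / 7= 8.86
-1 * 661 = -661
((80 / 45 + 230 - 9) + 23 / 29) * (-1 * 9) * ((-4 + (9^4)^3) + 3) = -16480328312680960 / 29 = -568287183195895.17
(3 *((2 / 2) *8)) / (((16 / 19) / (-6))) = -171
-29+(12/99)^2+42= 14173/1089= 13.01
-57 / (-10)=57 / 10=5.70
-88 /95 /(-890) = 44 /42275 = 0.00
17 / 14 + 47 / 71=1865 / 994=1.88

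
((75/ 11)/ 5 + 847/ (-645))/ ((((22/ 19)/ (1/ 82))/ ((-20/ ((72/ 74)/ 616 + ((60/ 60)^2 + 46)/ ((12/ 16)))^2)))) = -5475419544/ 2023181256916763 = -0.00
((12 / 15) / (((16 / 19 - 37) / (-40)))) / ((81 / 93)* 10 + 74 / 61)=287432 / 3222717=0.09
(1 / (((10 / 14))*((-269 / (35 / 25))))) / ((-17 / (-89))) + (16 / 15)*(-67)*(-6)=49018199 / 114325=428.76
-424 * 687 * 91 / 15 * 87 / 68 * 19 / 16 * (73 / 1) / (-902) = 217286.63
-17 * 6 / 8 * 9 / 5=-459 / 20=-22.95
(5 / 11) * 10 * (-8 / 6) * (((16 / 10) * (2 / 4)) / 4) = -40 / 33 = -1.21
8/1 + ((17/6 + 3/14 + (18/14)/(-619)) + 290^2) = 1093359481/12999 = 84111.05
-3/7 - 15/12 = -47/28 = -1.68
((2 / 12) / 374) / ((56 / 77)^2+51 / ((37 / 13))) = 407 / 16848564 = 0.00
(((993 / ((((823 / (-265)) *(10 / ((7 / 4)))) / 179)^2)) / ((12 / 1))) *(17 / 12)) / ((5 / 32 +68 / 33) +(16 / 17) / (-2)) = 4640581484276969 / 679474778272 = 6829.66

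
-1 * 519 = -519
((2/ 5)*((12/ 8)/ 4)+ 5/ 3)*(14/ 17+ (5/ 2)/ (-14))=33463/ 28560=1.17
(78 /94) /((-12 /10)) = -65 /94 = -0.69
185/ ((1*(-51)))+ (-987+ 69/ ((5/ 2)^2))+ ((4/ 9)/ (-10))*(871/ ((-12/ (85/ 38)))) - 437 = -1229112941/ 872100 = -1409.37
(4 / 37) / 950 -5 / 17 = -87841 / 298775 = -0.29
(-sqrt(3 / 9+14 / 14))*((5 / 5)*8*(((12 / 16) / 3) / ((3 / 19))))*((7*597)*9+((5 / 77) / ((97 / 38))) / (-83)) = -1772021639732*sqrt(3) / 5579343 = -550106.26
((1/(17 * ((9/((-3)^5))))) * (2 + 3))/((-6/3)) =135/34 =3.97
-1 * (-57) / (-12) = -4.75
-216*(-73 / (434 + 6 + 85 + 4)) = 15768 / 529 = 29.81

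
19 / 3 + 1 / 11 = 212 / 33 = 6.42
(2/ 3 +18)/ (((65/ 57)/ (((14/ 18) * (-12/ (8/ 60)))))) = -14896/ 13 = -1145.85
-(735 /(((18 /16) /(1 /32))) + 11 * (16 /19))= -6767 /228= -29.68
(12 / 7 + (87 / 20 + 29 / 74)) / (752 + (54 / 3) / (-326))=5451209 / 634897060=0.01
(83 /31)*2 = 166 /31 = 5.35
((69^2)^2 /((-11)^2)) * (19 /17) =430675299 /2057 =209370.59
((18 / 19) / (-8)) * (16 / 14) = -18 / 133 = -0.14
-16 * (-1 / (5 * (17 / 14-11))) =-224 / 685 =-0.33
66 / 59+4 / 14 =580 / 413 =1.40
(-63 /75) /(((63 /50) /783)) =-522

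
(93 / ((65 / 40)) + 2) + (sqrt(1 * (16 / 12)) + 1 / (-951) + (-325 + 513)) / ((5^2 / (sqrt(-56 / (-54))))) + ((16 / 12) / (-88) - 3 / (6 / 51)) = 4 * sqrt(7) / 225 + 357574 * sqrt(21) / 213975 + 14464 / 429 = 41.42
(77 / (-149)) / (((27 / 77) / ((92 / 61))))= -545468 / 245403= -2.22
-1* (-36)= 36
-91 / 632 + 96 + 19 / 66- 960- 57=-19205375 / 20856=-920.86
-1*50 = -50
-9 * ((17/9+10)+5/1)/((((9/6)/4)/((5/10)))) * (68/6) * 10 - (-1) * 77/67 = -13849547/603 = -22967.74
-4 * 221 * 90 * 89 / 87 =-2360280 / 29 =-81388.97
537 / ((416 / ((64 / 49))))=1.69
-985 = -985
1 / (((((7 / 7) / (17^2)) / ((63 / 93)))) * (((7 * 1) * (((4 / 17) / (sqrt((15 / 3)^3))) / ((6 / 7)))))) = 221085 * sqrt(5) / 434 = 1139.08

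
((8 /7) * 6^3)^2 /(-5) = -2985984 /245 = -12187.69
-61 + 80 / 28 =-407 / 7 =-58.14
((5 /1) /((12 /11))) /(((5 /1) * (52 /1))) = 11 /624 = 0.02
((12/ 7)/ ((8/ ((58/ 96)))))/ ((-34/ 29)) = -841/ 7616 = -0.11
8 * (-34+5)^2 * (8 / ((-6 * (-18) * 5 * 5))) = 13456 / 675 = 19.93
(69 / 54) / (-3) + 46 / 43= 1495 / 2322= 0.64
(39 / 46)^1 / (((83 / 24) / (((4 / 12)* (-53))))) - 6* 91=-1050582 / 1909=-550.33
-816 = -816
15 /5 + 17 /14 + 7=157 /14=11.21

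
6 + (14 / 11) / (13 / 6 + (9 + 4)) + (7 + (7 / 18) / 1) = 13.47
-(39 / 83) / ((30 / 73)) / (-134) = 949 / 111220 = 0.01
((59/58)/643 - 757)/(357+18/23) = -2.12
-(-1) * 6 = 6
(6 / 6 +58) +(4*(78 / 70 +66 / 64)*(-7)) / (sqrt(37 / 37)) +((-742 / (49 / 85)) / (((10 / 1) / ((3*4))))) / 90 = -15319 / 840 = -18.24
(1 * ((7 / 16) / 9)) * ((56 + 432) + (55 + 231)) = 301 / 8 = 37.62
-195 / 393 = -65 / 131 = -0.50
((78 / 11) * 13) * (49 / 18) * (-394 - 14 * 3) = -3610516 / 33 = -109409.58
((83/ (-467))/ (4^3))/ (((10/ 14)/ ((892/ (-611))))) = 129563/ 22826960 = 0.01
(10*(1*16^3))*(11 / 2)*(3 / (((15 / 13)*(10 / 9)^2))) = 11860992 / 25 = 474439.68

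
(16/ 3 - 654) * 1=-1946/ 3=-648.67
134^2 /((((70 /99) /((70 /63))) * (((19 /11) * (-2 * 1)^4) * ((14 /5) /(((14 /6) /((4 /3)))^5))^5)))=19348520309199827219271875 /2738188573441261568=7066175.24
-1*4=-4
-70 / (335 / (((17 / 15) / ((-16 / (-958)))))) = -57001 / 4020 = -14.18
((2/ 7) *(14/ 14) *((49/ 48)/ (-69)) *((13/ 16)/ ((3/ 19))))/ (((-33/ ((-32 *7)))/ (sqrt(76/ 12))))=-0.37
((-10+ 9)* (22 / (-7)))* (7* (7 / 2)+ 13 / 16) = 4455 / 56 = 79.55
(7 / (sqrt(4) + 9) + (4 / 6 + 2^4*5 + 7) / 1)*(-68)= -198152 / 33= -6004.61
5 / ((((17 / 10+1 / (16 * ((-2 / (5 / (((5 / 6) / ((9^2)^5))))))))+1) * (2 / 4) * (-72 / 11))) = 0.00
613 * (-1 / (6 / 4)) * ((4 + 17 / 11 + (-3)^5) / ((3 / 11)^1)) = 3202312 / 9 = 355812.44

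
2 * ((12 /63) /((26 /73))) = 292 /273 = 1.07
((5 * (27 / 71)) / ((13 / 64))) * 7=60480 / 923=65.53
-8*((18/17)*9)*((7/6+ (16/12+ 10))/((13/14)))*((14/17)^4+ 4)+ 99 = -82655644041/18458141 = -4478.00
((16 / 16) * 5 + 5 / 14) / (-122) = -75 / 1708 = -0.04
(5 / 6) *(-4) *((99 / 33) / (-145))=0.07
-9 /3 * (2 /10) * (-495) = 297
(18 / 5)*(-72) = -1296 / 5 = -259.20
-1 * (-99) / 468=11 / 52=0.21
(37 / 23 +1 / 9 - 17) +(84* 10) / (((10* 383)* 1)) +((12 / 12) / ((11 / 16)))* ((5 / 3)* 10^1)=8007149 / 872091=9.18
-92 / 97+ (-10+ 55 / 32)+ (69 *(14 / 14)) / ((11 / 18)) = 3540029 / 34144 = 103.68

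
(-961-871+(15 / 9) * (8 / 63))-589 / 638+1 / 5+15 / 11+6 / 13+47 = -13980230639 / 7837830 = -1783.69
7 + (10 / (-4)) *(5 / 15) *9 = -0.50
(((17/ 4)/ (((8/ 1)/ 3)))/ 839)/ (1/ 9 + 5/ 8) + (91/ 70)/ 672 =1349191/ 298818240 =0.00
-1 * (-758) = 758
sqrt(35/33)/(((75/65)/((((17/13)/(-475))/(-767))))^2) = 289 * sqrt(1155)/985540339265625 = 0.00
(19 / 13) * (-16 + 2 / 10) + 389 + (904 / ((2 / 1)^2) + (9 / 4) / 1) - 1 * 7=152661 / 260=587.16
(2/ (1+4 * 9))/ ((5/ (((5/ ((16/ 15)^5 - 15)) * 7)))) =-10631250/ 382655813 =-0.03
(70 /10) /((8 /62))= 217 /4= 54.25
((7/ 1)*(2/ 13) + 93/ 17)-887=-880.45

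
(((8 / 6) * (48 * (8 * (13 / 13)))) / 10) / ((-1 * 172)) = -64 / 215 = -0.30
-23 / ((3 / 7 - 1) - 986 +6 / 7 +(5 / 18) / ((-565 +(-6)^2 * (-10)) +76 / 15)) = 13329834 / 571278775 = 0.02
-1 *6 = -6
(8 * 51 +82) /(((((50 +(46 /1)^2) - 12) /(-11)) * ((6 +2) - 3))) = -539 /1077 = -0.50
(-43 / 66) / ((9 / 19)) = -817 / 594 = -1.38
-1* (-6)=6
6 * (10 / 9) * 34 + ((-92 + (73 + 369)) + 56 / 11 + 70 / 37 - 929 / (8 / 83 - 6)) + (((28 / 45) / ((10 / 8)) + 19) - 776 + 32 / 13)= -1520164169 / 116666550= -13.03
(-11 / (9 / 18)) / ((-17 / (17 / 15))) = 22 / 15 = 1.47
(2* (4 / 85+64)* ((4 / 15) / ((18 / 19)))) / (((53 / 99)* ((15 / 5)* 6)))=2275592 / 608175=3.74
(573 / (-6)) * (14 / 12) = -1337 / 12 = -111.42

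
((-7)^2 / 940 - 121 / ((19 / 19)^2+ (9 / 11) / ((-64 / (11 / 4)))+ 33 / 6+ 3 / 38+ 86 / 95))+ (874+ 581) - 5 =244165163089 / 170291340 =1433.81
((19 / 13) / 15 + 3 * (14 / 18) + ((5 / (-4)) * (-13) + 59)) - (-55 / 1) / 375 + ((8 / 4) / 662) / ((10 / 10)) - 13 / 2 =92080487 / 1290900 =71.33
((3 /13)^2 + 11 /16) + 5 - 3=7411 /2704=2.74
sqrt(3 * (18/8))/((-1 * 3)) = -sqrt(3)/2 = -0.87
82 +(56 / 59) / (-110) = 81.99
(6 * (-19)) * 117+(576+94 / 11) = -140288 / 11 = -12753.45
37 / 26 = 1.42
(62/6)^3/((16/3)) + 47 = 36559/144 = 253.88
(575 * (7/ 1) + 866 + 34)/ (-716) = -4925/ 716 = -6.88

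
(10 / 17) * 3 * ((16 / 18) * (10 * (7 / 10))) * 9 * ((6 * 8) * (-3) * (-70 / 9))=1881600 / 17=110682.35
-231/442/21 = -0.02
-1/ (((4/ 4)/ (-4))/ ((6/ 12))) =2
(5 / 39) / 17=5 / 663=0.01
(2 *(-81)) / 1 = -162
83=83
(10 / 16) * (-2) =-5 / 4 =-1.25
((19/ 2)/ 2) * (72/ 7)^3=1772928/ 343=5168.89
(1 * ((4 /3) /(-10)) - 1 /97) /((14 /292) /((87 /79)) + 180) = -884906 /1109152805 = -0.00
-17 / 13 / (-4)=17 / 52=0.33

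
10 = 10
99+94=193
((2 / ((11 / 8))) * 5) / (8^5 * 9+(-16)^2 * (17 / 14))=0.00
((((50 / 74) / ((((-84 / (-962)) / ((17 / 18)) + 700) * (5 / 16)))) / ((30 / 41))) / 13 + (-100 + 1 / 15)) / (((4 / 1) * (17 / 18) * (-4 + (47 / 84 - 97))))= 742606569 / 2819648645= 0.26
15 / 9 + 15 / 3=20 / 3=6.67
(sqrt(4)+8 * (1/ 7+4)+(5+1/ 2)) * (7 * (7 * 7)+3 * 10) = 212237/ 14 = 15159.79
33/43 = 0.77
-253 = -253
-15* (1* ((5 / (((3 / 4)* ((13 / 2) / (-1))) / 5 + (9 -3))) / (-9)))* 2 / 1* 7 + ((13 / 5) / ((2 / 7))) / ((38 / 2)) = 2714873 / 114570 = 23.70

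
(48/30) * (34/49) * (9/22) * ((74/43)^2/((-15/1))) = -2234208/24915275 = -0.09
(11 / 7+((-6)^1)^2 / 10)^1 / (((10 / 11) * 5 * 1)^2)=21901 / 87500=0.25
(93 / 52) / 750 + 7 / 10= 9131 / 13000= 0.70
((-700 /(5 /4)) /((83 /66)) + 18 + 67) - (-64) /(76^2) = -10795373 /29963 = -360.29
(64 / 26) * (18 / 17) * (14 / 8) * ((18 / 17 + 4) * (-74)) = -6414912 / 3757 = -1707.46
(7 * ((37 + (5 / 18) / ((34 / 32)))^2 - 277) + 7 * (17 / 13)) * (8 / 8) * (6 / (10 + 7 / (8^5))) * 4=18693.34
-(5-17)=12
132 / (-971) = -132 / 971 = -0.14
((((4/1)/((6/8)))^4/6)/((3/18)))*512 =33554432/81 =414252.25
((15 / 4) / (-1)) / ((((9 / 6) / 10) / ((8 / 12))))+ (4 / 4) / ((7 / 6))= -332 / 21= -15.81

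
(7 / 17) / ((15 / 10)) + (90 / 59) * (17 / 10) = 8629 / 3009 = 2.87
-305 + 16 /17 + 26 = -4727 /17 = -278.06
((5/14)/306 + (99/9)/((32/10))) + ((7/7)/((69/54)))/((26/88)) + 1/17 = 31491679/5123664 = 6.15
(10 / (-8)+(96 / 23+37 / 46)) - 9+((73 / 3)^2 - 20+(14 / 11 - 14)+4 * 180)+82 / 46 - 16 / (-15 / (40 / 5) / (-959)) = -6907.57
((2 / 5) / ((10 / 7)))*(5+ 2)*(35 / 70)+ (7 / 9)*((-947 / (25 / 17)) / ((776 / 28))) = -373037 / 21825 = -17.09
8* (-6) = -48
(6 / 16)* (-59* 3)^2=93987 / 8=11748.38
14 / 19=0.74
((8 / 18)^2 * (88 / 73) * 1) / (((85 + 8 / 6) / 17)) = 0.05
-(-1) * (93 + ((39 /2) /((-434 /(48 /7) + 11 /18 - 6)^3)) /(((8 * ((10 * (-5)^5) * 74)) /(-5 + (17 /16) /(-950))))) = 12352566124519518448173 /132823291661523437500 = 93.00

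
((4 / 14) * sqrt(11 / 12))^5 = 0.00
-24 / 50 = -12 / 25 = -0.48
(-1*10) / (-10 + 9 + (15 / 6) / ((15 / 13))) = -60 / 7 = -8.57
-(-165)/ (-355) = -33/ 71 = -0.46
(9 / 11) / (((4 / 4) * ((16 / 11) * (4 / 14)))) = 63 / 32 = 1.97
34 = 34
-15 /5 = -3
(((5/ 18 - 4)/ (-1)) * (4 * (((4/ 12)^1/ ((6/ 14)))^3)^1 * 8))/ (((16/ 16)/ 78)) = 9560096/ 2187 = 4371.33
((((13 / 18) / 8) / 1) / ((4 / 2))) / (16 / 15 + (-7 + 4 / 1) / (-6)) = 65 / 2256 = 0.03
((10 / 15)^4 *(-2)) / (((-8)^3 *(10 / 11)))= 0.00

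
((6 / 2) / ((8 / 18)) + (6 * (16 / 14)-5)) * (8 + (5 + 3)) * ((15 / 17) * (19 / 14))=137370 / 833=164.91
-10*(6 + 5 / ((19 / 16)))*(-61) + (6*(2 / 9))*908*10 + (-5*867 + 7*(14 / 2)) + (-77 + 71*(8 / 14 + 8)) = 5817683 / 399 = 14580.66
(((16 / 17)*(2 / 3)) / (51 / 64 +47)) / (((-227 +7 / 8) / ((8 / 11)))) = -131072 / 3104423091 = -0.00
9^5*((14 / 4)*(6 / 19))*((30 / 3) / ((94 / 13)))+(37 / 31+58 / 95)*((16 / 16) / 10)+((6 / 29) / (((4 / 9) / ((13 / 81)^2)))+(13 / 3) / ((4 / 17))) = 1761167628695359 / 19508210100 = 90278.28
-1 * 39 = -39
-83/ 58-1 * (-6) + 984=57337/ 58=988.57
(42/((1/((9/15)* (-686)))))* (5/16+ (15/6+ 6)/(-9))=218491/20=10924.55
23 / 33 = 0.70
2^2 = 4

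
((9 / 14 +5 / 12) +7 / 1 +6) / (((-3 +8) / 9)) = 3543 / 140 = 25.31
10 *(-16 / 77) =-160 / 77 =-2.08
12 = 12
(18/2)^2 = 81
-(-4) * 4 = 16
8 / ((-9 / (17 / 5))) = -136 / 45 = -3.02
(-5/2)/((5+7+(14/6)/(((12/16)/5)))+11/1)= -45/694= -0.06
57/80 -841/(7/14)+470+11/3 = -289829/240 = -1207.62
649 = 649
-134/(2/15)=-1005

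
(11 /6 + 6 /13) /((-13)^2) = 179 /13182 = 0.01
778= 778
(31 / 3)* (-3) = -31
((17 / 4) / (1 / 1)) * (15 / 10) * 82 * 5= 10455 / 4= 2613.75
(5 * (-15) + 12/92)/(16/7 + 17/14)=-492/23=-21.39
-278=-278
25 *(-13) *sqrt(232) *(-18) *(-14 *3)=-491400 *sqrt(58)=-3742390.90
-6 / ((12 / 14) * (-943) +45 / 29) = 406 / 54589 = 0.01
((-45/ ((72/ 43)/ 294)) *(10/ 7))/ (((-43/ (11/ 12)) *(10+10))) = 385/ 32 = 12.03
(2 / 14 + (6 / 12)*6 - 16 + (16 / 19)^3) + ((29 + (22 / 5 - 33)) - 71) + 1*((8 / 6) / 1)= -58715077 / 720195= -81.53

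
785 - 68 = 717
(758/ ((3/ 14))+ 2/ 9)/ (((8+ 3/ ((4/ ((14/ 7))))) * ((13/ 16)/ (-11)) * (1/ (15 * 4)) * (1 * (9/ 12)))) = -896558080/ 2223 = -403309.98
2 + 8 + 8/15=158/15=10.53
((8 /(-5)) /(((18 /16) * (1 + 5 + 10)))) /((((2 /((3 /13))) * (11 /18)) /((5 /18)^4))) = -125 /1250964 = -0.00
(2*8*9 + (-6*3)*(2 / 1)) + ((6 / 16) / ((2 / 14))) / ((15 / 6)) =2181 / 20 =109.05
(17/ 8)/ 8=17/ 64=0.27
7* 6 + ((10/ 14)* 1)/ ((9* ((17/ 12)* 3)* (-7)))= 314854/ 7497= 42.00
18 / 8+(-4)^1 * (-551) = 8825 / 4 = 2206.25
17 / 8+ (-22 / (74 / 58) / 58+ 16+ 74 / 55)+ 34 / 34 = 328419 / 16280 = 20.17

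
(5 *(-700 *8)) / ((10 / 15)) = -42000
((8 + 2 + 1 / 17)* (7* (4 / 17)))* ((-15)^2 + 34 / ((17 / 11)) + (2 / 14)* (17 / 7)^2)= 58146840 / 14161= 4106.13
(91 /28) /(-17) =-13 /68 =-0.19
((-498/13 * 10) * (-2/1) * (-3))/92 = -7470/299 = -24.98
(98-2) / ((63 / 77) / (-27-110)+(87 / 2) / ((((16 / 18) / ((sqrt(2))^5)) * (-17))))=111493888 / 51568702707-71656138048 * sqrt(2) / 17189567569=-5.89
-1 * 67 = -67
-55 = -55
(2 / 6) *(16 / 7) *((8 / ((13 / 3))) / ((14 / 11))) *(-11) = -7744 / 637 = -12.16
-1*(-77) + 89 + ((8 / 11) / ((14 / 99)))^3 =103594 / 343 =302.02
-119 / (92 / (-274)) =16303 / 46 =354.41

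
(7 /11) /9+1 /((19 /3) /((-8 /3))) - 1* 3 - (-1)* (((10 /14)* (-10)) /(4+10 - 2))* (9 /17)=-1640951 /447678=-3.67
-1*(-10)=10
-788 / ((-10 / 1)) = 394 / 5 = 78.80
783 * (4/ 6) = 522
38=38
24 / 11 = 2.18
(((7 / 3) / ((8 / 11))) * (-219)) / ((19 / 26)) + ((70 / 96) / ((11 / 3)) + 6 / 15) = -960.89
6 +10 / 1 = 16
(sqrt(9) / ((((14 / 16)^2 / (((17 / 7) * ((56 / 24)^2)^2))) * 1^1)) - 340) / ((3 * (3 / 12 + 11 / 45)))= -39.05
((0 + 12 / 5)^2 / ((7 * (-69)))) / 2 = -24 / 4025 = -0.01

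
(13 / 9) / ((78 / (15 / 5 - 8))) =-5 / 54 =-0.09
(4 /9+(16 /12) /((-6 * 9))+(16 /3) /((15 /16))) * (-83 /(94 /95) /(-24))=1950749 /91368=21.35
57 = 57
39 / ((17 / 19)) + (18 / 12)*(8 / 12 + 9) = 1975 / 34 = 58.09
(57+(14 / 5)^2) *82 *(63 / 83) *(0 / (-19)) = 0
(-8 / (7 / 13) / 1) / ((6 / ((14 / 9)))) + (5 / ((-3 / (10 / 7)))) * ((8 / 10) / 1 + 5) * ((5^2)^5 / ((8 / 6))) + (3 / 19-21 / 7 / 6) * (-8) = -726416023633 / 7182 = -101143974.33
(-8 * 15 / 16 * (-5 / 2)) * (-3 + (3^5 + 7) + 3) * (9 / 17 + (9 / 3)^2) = 44669.12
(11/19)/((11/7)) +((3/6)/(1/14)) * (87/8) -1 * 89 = -12.51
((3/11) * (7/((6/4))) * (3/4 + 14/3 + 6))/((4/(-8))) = -959/33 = -29.06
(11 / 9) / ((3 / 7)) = 77 / 27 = 2.85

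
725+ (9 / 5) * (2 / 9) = 3627 / 5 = 725.40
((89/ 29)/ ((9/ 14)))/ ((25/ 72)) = 9968/ 725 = 13.75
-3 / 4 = -0.75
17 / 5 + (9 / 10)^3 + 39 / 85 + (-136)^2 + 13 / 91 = 2201586951 / 119000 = 18500.73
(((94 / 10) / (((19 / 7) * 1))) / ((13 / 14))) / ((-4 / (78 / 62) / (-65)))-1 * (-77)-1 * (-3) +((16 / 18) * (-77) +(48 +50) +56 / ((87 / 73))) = 71572961 / 307458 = 232.79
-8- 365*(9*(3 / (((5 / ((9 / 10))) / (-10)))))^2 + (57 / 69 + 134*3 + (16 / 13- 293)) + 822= -1287479563 / 1495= -861190.34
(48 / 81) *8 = 128 / 27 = 4.74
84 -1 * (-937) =1021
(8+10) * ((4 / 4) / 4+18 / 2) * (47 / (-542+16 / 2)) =-5217 / 356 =-14.65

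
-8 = -8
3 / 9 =0.33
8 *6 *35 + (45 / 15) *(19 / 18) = 1683.17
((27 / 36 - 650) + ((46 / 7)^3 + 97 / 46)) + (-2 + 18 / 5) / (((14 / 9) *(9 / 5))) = -11448247 / 31556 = -362.79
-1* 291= -291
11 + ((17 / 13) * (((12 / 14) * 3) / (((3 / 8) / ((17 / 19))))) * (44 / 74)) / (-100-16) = 20331091 / 1855217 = 10.96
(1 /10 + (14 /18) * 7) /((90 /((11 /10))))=5489 /81000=0.07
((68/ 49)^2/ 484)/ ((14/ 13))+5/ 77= 139569/ 2033647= 0.07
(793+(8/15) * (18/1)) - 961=-792/5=-158.40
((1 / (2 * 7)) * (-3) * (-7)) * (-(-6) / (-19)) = -9 / 19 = -0.47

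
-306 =-306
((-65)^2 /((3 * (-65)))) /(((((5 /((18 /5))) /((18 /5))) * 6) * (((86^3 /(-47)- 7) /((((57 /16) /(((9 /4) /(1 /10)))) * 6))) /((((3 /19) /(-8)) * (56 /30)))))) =-38493 /1590962500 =-0.00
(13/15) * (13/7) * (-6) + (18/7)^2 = -746/245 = -3.04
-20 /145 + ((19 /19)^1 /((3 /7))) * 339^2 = 7776317 /29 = 268148.86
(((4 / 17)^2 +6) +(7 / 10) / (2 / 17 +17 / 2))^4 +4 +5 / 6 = 274334106628104773925685091 / 192793825183589100903750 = 1422.94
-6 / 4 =-3 / 2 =-1.50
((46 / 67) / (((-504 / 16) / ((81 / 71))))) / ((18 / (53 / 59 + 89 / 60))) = -193913 / 58939230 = -0.00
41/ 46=0.89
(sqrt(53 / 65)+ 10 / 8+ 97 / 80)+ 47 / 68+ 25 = sqrt(3445) / 65+ 38289 / 1360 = 29.06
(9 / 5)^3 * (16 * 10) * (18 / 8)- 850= 31238 / 25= 1249.52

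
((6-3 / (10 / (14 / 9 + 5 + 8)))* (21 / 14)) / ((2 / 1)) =49 / 40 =1.22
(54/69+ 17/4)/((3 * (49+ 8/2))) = 463/14628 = 0.03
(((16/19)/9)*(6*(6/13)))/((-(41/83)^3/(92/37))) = -5.35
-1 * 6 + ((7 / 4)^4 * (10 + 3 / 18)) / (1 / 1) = 137245 / 1536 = 89.35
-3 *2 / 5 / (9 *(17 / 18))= -12 / 85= -0.14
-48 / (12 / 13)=-52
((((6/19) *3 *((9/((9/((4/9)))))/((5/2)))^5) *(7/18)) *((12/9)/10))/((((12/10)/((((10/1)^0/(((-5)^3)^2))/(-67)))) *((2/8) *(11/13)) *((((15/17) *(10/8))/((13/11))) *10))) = -0.00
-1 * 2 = -2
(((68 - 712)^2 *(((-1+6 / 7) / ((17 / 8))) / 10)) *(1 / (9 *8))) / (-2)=14812 / 765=19.36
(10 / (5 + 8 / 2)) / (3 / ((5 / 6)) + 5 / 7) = 0.26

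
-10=-10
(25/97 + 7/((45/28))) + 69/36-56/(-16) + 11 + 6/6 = 22.03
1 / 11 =0.09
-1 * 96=-96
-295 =-295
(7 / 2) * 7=49 / 2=24.50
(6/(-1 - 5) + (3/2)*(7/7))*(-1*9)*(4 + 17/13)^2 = -42849/338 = -126.77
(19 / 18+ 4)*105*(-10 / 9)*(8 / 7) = -18200 / 27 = -674.07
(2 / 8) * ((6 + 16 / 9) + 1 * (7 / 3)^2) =119 / 36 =3.31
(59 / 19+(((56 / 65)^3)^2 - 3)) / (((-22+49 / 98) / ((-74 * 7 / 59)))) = 763341780986904 / 3635416784796875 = 0.21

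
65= 65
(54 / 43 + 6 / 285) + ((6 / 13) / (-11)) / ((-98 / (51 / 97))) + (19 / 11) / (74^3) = 1436860482768091 / 1125099863047160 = 1.28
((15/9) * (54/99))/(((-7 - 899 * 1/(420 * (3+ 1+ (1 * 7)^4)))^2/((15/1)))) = 153045301500000/550082636584811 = 0.28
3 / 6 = 0.50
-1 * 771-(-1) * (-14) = -785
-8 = -8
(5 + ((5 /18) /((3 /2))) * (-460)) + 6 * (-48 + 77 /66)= -9752 /27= -361.19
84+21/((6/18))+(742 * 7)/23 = 8575/23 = 372.83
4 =4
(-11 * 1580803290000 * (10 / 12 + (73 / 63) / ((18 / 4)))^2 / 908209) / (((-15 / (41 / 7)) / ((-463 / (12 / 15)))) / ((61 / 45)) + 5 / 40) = -760763337544235723060000 / 4283093397296763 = -177620067.31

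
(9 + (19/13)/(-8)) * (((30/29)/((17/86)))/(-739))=-591465/9472502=-0.06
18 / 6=3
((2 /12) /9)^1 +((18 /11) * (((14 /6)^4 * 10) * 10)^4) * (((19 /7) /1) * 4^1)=144325869902267201948617 /105225318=1371588821449484.26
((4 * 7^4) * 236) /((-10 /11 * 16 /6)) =-4674747 /5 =-934949.40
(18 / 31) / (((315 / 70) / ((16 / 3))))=64 / 93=0.69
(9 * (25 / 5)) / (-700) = -9 / 140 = -0.06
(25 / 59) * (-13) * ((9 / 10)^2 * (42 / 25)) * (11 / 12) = -81081 / 11800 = -6.87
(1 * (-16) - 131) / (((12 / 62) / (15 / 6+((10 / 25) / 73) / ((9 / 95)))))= -5105359 / 2628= -1942.68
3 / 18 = 1 / 6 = 0.17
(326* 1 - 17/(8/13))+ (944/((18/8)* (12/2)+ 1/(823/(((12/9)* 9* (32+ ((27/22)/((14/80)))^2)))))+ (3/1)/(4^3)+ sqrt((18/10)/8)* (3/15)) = 3* sqrt(10)/100+ 3326497996663/9171211584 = 362.81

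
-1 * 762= -762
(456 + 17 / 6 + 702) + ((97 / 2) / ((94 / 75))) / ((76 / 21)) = 50216285 / 42864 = 1171.53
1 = 1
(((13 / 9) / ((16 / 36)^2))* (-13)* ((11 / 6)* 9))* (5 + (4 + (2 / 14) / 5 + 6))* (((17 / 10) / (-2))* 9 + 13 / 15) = 1790902971 / 11200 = 159902.05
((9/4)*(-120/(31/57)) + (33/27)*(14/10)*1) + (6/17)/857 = -10054976377/20323755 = -494.74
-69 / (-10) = 6.90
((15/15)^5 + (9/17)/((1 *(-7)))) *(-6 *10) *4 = -26400/119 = -221.85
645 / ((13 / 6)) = 3870 / 13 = 297.69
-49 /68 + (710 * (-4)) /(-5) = 38575 /68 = 567.28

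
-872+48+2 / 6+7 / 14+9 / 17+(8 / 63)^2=-111009431 / 134946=-822.62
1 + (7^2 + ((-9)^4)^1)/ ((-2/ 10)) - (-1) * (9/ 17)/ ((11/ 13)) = -6180046/ 187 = -33048.37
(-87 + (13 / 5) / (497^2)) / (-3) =107448902 / 3705135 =29.00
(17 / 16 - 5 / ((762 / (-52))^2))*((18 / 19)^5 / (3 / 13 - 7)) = -0.12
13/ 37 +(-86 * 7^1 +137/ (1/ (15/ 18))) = -108221/ 222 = -487.48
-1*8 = -8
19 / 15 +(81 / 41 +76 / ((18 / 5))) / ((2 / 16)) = 343097 / 1845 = 185.96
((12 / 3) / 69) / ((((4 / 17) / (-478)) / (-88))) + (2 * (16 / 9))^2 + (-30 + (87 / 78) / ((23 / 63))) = 501298975 / 48438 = 10349.29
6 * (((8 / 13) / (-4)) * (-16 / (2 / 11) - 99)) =2244 / 13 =172.62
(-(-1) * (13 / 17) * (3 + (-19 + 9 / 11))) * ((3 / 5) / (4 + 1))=-6513 / 4675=-1.39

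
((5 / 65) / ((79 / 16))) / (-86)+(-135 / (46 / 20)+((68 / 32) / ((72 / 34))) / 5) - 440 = -729105131593 / 1462612320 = -498.50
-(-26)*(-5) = -130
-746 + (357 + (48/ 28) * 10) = -2603/ 7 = -371.86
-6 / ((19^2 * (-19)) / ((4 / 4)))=6 / 6859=0.00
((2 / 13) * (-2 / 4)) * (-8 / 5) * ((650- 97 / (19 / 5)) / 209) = 18984 / 51623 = 0.37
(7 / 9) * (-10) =-70 / 9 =-7.78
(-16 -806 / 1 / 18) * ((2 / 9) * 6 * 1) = -2188 / 27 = -81.04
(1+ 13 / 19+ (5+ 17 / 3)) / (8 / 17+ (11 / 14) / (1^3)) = 9.83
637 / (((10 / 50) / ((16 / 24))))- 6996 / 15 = 24854 / 15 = 1656.93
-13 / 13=-1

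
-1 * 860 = -860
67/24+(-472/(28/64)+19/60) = -903629/840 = -1075.75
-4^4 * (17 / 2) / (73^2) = -2176 / 5329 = -0.41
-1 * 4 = -4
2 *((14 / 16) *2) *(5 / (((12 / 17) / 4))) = 595 / 6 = 99.17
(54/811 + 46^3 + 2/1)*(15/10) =118411758/811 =146007.10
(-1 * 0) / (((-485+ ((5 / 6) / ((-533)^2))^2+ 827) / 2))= 0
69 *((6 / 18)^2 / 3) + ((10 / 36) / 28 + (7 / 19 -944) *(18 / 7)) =-7737139 / 3192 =-2423.92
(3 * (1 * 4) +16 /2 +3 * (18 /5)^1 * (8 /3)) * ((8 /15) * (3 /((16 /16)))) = 1952 /25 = 78.08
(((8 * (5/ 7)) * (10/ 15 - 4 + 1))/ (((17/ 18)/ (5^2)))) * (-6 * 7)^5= 784147392000/ 17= 46126317176.47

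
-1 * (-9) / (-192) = -3 / 64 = -0.05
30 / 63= 10 / 21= 0.48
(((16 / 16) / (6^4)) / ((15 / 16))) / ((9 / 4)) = 4 / 10935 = 0.00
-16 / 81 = -0.20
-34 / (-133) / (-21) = -34 / 2793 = -0.01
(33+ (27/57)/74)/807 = 15469/378214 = 0.04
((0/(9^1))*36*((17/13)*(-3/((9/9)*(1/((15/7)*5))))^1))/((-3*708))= 0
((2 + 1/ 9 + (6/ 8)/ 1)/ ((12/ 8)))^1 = 103/ 54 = 1.91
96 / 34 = 48 / 17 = 2.82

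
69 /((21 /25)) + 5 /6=3485 /42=82.98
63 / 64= 0.98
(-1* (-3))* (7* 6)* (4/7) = 72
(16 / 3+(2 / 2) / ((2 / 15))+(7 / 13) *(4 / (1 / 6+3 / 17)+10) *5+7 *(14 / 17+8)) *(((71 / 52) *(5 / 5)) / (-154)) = -12512543 / 10618608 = -1.18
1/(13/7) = 7/13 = 0.54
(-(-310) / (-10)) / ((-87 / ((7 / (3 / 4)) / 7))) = 0.48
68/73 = 0.93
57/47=1.21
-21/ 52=-0.40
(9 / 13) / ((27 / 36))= 12 / 13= 0.92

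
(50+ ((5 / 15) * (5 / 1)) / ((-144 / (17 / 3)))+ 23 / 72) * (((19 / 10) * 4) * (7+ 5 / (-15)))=2546.20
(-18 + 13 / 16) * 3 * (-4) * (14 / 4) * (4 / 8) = 5775 / 16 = 360.94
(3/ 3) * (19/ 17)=1.12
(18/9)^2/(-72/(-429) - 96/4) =-143/852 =-0.17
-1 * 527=-527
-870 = -870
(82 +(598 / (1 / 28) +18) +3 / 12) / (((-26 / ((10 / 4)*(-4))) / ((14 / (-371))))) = -336885 / 1378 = -244.47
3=3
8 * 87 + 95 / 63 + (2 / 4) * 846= 70592 / 63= 1120.51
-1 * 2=-2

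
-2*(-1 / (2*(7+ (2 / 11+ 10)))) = 11 / 189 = 0.06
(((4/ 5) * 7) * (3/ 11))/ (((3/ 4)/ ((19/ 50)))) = 1064/ 1375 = 0.77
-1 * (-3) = 3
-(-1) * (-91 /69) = -91 /69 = -1.32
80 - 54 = 26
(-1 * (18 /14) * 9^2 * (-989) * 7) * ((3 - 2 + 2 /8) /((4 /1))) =3604905 /16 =225306.56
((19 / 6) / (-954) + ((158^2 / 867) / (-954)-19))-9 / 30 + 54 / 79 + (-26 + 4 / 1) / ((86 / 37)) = -263318264191 / 9365732820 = -28.12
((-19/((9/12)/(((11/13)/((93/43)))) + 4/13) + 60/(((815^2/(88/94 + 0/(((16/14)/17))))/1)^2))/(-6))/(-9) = -45545370169665563846/287977172066554154625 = -0.16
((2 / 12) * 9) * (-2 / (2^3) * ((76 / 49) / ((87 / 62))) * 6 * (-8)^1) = 28272 / 1421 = 19.90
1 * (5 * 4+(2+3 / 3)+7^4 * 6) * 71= 1024459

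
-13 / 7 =-1.86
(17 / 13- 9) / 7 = -1.10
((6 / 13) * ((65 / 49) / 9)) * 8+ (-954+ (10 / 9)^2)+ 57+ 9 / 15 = -894.62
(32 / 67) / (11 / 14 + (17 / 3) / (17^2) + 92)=22848 / 4439621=0.01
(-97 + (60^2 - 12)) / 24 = 3491 / 24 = 145.46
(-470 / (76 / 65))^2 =233325625 / 1444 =161582.84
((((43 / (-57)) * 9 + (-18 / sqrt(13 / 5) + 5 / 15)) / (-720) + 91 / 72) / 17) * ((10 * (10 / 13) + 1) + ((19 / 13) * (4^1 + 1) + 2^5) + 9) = 57 * sqrt(65) / 8840 + 26119 / 6120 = 4.32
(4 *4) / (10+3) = 16 / 13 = 1.23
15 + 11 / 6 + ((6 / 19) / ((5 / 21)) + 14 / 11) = 121841 / 6270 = 19.43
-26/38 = -13/19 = -0.68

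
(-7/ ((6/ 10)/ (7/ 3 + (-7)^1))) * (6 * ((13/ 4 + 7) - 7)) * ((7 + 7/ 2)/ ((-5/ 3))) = -13377/ 2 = -6688.50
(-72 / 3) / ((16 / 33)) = -99 / 2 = -49.50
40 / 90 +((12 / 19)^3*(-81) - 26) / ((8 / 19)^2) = -1429927 / 5472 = -261.32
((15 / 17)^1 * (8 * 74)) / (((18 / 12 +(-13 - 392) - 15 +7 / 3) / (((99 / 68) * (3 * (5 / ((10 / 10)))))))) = -1798200 / 65603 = -27.41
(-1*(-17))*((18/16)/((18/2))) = 2.12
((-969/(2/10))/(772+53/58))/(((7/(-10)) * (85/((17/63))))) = 11020/387639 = 0.03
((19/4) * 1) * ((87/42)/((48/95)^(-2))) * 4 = 33408/3325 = 10.05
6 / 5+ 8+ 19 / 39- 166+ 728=111479 / 195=571.69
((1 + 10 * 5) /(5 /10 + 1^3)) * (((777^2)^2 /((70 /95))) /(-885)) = -5606183421783 /295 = -19004011599.26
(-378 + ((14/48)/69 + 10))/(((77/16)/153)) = -20719634/1771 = -11699.40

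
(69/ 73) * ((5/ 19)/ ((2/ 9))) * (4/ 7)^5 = 1589760/ 23311309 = 0.07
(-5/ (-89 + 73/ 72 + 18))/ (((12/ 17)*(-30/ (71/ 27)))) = -1207/ 136053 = -0.01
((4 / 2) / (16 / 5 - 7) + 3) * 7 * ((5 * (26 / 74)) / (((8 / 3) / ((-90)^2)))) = 129913875 / 1406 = 92399.63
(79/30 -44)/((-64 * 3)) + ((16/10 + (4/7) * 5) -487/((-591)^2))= 7309395031/1564778880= 4.67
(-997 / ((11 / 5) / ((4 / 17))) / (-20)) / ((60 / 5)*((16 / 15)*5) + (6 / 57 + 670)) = 18943 / 2608276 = 0.01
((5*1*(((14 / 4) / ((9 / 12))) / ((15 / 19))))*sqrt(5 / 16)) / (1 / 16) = 1064*sqrt(5) / 9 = 264.35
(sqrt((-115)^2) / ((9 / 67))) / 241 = 7705 / 2169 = 3.55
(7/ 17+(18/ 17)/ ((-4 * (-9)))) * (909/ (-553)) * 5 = -68175/ 18802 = -3.63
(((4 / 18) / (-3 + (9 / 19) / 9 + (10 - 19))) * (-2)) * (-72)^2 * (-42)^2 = 77220864 / 227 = 340180.02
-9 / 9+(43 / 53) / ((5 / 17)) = 466 / 265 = 1.76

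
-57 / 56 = -1.02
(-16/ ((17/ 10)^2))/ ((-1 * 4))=400/ 289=1.38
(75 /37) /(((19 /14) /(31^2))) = 1009050 /703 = 1435.35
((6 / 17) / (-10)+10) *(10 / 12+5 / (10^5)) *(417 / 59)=5887003199 / 100300000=58.69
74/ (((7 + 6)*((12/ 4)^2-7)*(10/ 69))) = 2553/ 130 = 19.64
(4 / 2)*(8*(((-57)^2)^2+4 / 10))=844480112 / 5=168896022.40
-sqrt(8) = -2 * sqrt(2) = -2.83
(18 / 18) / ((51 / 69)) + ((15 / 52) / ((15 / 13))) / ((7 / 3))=695 / 476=1.46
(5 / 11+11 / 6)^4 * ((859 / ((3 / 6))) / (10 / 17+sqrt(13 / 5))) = -189797235785075 / 15450178788+129062120333851 * sqrt(65) / 30900357576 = 21389.32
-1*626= -626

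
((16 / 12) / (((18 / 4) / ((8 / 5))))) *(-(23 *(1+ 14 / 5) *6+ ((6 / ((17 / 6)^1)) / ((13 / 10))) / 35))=-86540672 / 348075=-248.63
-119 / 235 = -0.51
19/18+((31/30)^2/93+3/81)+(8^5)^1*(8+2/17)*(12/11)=146512839047/504900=290181.90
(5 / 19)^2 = 25 / 361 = 0.07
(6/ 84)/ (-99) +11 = 15245/ 1386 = 11.00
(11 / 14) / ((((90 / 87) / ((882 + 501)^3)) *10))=281278131651 / 1400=200912951.18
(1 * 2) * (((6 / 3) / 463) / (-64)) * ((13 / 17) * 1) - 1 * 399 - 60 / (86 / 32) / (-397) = -857670852307 / 2149853456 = -398.94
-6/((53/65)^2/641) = -16249350/2809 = -5784.75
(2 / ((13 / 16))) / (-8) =-4 / 13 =-0.31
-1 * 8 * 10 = -80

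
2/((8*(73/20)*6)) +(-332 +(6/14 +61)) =-829537/3066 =-270.56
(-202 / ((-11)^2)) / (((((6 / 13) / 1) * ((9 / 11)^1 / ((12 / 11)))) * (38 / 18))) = -2.28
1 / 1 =1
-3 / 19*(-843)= 2529 / 19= 133.11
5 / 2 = 2.50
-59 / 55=-1.07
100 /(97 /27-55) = -675 /347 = -1.95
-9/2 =-4.50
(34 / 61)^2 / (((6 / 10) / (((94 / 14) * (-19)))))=-66.05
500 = 500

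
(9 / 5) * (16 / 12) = 12 / 5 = 2.40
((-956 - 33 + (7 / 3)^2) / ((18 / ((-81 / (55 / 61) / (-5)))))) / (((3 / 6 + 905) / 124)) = -66956528 / 498025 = -134.44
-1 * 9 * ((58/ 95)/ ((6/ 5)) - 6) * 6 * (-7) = -39438/ 19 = -2075.68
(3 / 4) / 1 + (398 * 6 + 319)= 10831 / 4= 2707.75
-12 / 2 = -6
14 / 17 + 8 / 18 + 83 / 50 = 2.93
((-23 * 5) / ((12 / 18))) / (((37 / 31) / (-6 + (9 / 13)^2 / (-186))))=21698775 / 25012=867.53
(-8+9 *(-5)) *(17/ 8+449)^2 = -690318693/ 64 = -10786229.58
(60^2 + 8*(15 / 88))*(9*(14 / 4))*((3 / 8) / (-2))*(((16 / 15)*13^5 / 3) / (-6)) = 20592281073 / 44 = 468006388.02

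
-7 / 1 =-7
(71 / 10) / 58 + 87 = 50531 / 580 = 87.12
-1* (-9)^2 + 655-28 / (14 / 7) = 560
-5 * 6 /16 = -15 /8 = -1.88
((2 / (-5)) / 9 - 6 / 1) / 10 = -136 / 225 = -0.60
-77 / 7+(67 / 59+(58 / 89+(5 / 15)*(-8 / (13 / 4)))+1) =-1849907 / 204789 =-9.03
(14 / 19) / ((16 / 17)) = 119 / 152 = 0.78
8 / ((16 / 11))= 11 / 2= 5.50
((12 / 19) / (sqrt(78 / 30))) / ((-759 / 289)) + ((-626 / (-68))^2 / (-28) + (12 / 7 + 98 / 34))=50815 / 32368 - 1156 * sqrt(65) / 62491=1.42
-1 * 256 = -256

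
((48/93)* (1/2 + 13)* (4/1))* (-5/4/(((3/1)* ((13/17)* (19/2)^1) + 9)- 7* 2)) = -36720/17701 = -2.07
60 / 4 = 15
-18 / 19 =-0.95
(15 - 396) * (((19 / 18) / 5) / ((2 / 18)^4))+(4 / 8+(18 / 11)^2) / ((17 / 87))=-5427464826 / 10285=-527706.84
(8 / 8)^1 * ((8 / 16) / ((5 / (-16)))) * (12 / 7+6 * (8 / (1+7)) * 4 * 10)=-13536 / 35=-386.74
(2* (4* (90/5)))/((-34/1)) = -72/17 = -4.24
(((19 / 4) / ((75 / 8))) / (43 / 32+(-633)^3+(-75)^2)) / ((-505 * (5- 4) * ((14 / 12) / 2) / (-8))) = -38912 / 717267084135875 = -0.00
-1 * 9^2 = -81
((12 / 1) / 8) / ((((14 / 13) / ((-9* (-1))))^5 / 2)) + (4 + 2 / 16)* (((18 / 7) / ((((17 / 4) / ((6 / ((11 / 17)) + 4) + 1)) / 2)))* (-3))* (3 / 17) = 19002662034255 / 155431136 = 122257.76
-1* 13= -13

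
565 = 565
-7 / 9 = -0.78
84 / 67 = 1.25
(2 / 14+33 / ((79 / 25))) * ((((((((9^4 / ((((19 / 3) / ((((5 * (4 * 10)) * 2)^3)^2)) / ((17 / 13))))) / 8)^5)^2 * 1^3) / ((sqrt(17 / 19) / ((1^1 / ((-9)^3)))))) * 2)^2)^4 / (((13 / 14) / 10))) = 227992601182759292410579193398108821535477277944554930551375011422284701141497787630849452178104825147770946799745879160245442505687438651084986087063571655576771586656715047773209862914184373325033340780208157372965108969910186296451067190798803550711274432495928707320496721800844221144963047165055159009284158478271366514958974048972439977135962002443046134045935170592283203844469244843293533185345338467373470742668823356878326358789148861654499366877977479893035809138434765590388768650652719655641093800661239740425696293540695119442530430510858721934130938901526714737802546901483582644989200066984141331421772385237141563721646080000000000000000000000000000000000000000000000000000000000000000000000000000000000000000000000000000000000000000000000000000000000000000000000000000000000000000000000000000000000000000000000000000000000000000000000000000000000000000000000000000000000000000000000000000000000000000000000000000000000000000000000000000000000000000000000000000000000000000000000000000000000000000000000000000000000000000000000000000000000000000000000000000000000000000000000000000000000000000000000000000000000000000000000000000000000000000000000000000000000000000000000000000000000000000000000000000000000000000000000000000000000000000000000000000000000000000000000000000000000000000000000000000000000000000000000000000000000000000000000000000000000000000000000000000000000000000000000000000000000000000000000000000000000000000000000000000000000000000000000000000000000000000000000000000000000000000000000000000000000000000000000000000000000000000000000000000000000000000000000000 / 2052637697159757176609996077298417053781652821775116111811527912241004450405139709392417728941482839922328588251998479700658979203407002598624419835858574828729322962742990276891338305282387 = 111072987453281963932188900000000000000000000000000000000000000000000000000000000000000000000000000000000000000000000000000000000000000000000000000000000000000000000000000000000000000000000000000000000000000000000000000000000000000000000000000000000000000000000000000000000000000000000000000000000000000000000000000000000000000000000000000000000000000000000000000000000000000000000000000000000000000000000000000000000000000000000000000000000000000000000000000000000000000000000000000000000000000000000000000000000000000000000000000000000000000000000000000000000000000000000000000000000000000000000000000000000000000000000000000000000000000000000000000000000000000000000000000000000000000000000000000000000000000000000000000000000000000000000000000000000000000000000000000000000000000000000000000000000000000000000000000000000000000000000000000000000000000000000000000000000000000000000000000000000000000000000000000000000000000000000000000000000000000000000000000000000000000000000000000000000000000000000000000000000000000000000000000000000000000000000000000000000000000000000000000000000000000000000000000000000000000000000000000000000000000000000000000000000000000000000000000000000000000000000000000000000000000000000000000000000000000000000000000000000000000000000000000000000000000000000000000000000000000000000000000000000000000000000000000000000000000000000000000000000000000000000000000000000000000000.00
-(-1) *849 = 849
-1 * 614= -614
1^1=1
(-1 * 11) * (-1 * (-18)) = -198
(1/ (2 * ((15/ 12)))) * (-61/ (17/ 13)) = -1586/ 85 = -18.66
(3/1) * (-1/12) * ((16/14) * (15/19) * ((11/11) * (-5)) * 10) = 1500/133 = 11.28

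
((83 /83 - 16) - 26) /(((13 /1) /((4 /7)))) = -164 /91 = -1.80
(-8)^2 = 64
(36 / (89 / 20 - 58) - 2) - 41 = -5197 / 119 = -43.67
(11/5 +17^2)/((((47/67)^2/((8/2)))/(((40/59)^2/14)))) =597575680/7689529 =77.71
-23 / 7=-3.29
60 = 60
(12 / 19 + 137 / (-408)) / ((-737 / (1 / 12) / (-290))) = 332485 / 34279344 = 0.01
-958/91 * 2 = -1916/91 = -21.05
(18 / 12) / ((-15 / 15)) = -1.50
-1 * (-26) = 26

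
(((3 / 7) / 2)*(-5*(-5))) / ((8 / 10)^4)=46875 / 3584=13.08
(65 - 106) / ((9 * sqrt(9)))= -41 / 27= -1.52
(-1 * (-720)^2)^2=268738560000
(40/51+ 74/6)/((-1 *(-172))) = 223/2924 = 0.08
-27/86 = -0.31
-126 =-126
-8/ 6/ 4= -1/ 3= -0.33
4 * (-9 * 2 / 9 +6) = 16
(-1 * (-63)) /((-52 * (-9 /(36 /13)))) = 63 /169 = 0.37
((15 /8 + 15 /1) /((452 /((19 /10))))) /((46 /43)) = 22059 /332672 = 0.07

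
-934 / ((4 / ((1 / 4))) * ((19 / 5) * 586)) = -2335 / 89072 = -0.03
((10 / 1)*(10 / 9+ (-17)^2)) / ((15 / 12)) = 20888 / 9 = 2320.89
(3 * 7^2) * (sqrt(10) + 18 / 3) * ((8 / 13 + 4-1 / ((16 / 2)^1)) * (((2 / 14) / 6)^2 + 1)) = 824255 * sqrt(10) / 1248 + 824255 / 208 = 6051.32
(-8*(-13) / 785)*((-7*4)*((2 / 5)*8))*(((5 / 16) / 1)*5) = -2912 / 157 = -18.55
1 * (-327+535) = 208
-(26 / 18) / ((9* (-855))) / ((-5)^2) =13 / 1731375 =0.00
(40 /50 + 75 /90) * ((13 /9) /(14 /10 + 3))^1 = 637 /1188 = 0.54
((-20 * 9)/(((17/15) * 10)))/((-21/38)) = 3420/119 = 28.74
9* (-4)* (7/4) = -63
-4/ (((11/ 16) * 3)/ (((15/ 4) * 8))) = -640/ 11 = -58.18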